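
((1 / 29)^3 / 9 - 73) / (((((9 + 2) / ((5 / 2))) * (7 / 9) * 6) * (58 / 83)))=-5.09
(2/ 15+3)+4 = 107/ 15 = 7.13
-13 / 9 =-1.44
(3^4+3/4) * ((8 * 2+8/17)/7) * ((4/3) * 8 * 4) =139520/17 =8207.06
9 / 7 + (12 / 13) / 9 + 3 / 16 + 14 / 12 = 3993 / 1456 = 2.74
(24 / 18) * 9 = 12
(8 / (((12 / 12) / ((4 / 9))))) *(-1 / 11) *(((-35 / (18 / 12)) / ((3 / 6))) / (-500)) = -224 / 7425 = -0.03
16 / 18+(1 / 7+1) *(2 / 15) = 328 / 315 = 1.04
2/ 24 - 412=-4943/ 12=-411.92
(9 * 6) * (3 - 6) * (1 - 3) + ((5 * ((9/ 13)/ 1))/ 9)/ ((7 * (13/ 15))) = 383367/ 1183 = 324.06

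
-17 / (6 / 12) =-34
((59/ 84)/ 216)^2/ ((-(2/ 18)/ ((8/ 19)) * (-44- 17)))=3481/ 5299281792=0.00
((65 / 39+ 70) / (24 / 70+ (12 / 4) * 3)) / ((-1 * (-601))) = 7525 / 589581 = 0.01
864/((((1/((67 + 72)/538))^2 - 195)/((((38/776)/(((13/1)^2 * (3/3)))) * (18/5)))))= -1427280912/285086646715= -0.01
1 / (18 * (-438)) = -1 / 7884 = -0.00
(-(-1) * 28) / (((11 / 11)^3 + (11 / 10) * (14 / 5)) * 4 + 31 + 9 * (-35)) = -0.10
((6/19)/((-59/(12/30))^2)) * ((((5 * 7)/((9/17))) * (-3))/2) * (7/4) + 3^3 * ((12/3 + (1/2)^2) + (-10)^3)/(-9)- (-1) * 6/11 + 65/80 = 173943769917/58202320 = 2988.61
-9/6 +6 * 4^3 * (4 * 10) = 30717/2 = 15358.50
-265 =-265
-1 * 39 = -39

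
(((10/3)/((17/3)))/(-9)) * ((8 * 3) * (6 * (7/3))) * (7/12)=-1960/153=-12.81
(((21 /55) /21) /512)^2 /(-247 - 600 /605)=-1 /196653875200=-0.00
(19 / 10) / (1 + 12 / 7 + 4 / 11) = 1463 / 2370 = 0.62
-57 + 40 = -17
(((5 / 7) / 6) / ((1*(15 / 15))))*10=25 / 21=1.19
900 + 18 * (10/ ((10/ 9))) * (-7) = -234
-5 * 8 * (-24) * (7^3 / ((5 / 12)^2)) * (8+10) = 170698752 / 5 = 34139750.40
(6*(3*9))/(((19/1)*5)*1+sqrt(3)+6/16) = 988848/581977 - 10368*sqrt(3)/581977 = 1.67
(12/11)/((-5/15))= -3.27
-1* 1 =-1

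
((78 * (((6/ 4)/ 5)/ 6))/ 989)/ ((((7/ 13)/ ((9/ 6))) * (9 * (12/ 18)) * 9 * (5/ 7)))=169/ 593400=0.00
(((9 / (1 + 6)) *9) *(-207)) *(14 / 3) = -11178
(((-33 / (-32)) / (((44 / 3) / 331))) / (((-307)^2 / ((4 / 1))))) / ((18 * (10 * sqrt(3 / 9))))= 331 * sqrt(3) / 60319360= 0.00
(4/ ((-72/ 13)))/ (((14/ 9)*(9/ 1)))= -13/ 252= -0.05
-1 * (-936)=936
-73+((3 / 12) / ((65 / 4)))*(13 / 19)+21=-4939 / 95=-51.99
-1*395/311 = -395/311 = -1.27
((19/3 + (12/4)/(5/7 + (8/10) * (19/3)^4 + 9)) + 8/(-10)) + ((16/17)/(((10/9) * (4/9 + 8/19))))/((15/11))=1084583594879/173440208400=6.25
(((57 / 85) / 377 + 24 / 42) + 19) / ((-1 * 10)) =-2195282 / 1121575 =-1.96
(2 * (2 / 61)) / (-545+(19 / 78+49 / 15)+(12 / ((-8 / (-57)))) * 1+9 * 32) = -390 / 999119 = -0.00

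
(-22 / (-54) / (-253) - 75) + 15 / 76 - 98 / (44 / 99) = -13937179 / 47196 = -295.30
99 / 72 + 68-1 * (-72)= 1131 / 8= 141.38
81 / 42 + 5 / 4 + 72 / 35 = 733 / 140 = 5.24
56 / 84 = 2 / 3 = 0.67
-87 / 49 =-1.78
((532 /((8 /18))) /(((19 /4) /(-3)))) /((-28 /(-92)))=-2484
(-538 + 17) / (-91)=521 / 91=5.73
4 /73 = 0.05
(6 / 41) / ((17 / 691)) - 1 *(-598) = 420952 / 697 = 603.95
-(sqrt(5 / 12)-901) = 901-sqrt(15) / 6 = 900.35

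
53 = 53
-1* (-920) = 920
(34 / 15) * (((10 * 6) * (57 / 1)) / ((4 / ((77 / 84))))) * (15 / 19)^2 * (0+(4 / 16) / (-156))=-14025 / 7904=-1.77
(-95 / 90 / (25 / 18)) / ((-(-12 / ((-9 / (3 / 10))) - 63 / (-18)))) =38 / 195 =0.19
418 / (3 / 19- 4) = -108.79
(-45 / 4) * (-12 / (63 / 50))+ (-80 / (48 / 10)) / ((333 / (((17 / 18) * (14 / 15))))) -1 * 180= -13764560 / 188811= -72.90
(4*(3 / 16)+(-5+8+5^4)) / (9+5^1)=44.91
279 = 279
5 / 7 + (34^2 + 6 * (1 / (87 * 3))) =1156.74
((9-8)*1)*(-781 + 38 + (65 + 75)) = -603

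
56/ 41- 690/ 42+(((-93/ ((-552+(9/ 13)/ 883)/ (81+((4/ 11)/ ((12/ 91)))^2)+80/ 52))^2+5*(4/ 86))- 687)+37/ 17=-102199986334133076490219785/ 333229147889300272203461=-306.70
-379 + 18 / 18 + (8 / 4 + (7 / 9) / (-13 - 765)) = -2632759 / 7002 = -376.00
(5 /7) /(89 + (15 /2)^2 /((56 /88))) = 20 /4967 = 0.00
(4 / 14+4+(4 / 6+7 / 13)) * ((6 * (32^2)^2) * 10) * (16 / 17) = 502980935680 / 1547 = 325133119.38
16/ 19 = 0.84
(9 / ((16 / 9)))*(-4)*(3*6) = -364.50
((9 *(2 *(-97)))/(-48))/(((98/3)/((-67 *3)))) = -175473/784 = -223.82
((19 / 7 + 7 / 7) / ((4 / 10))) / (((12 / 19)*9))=1235 / 756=1.63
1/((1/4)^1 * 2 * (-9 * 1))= -2/9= -0.22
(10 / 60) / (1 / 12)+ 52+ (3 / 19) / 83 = 85161 / 1577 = 54.00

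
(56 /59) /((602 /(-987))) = -3948 /2537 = -1.56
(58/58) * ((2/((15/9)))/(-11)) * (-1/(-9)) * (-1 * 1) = 2/165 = 0.01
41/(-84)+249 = 20875/84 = 248.51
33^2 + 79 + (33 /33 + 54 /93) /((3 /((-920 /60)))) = 323618 /279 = 1159.92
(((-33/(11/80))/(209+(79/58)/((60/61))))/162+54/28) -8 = -560735935/92249514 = -6.08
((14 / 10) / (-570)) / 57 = -7 / 162450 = -0.00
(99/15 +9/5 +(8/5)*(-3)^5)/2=-951/5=-190.20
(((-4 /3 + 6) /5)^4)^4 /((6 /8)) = 8711813351237484544 /19705225067138671875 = 0.44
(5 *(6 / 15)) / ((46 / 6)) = 0.26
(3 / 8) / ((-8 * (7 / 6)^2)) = -27 / 784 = -0.03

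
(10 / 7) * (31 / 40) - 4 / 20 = 127 / 140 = 0.91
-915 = -915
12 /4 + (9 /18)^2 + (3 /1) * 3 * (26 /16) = 143 /8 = 17.88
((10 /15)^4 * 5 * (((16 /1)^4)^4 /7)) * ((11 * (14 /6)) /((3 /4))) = 64932539139457621688320 /729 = 89070698408035146348.86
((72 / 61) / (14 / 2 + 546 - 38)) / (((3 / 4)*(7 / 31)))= 2976 / 219905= 0.01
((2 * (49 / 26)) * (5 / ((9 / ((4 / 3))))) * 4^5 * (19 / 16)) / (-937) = -1191680 / 328887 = -3.62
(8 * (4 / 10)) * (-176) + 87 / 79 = -222029 / 395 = -562.10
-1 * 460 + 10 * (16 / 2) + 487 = 107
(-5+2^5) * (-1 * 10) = -270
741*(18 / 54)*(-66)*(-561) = 9145422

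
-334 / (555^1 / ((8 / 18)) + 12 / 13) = -17368 / 64983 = -0.27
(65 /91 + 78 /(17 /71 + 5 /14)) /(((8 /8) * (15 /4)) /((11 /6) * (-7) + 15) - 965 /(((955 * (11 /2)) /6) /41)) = -29808807314 /9855764961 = -3.02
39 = 39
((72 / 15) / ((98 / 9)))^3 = 0.09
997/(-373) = -997/373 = -2.67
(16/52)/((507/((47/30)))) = 94/98865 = 0.00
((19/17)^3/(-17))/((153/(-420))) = 0.23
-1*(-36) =36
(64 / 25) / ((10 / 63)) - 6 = 1266 / 125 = 10.13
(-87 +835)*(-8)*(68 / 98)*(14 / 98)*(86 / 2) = -25506.15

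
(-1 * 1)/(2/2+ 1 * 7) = -1/8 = -0.12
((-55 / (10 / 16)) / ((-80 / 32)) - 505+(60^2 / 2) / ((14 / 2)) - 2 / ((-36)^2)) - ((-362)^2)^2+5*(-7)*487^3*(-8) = 344006490799621 / 22680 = 15167834691.34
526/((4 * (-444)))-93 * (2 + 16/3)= -605879/888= -682.30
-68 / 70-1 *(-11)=351 / 35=10.03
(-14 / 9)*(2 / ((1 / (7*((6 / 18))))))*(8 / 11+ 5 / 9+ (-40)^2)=-31071292 / 2673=-11624.13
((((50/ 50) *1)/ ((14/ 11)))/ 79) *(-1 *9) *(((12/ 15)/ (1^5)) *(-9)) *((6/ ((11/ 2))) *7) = 1944/ 395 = 4.92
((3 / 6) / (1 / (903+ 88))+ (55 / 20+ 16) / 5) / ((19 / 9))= 236.49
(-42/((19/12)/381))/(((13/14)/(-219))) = 588745584/247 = 2383585.36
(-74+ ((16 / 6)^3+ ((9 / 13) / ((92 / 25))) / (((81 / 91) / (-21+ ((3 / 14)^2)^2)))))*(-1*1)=810774581 / 13632192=59.47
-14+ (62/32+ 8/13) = -2381/208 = -11.45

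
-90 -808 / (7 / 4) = -3862 / 7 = -551.71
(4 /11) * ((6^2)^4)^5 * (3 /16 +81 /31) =4641862478613486655057039265366016 /341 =13612499937282952067615950000000.00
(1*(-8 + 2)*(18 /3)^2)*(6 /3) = -432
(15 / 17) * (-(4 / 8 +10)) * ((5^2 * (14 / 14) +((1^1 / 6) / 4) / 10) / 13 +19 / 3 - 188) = 11776779 / 7072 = 1665.27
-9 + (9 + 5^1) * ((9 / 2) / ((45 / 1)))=-38 / 5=-7.60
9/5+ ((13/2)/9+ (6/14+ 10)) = 8159/630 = 12.95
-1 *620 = -620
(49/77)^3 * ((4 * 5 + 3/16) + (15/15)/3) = 337855/63888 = 5.29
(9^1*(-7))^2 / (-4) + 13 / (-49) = -992.52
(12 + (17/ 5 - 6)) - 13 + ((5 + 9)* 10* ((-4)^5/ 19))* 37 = -26521942/ 95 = -279178.34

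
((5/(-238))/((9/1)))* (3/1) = -5/714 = -0.01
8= 8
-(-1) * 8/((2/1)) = 4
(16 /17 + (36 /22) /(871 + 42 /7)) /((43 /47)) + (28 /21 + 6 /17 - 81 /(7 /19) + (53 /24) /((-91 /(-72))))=-414670921664 /1925184261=-215.39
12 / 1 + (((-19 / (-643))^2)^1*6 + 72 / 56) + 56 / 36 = 386711273 / 26047287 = 14.85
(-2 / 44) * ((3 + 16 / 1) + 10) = -29 / 22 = -1.32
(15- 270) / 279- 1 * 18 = -1759 / 93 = -18.91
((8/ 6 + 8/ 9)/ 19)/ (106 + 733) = 20/ 143469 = 0.00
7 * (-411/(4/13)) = -37401/4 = -9350.25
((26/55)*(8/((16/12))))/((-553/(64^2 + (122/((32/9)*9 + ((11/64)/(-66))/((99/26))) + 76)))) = -396225768432/18499710845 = -21.42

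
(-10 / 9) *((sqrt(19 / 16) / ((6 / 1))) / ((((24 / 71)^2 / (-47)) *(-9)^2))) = 1184635 *sqrt(19) / 5038848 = 1.02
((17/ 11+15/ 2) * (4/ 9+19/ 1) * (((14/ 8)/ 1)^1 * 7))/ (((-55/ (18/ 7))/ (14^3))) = -33445930/ 121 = -276412.64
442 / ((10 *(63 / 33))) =2431 / 105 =23.15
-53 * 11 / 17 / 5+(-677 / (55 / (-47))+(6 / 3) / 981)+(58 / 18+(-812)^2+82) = 121075183765 / 183447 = 660000.89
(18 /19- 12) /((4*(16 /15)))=-1575 /608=-2.59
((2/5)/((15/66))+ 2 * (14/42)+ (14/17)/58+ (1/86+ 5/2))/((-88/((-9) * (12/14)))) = 70866837/163232300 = 0.43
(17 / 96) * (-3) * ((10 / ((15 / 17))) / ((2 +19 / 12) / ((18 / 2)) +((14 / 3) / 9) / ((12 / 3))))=-11.41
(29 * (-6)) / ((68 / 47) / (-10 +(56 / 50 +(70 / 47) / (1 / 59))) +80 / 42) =-84787416 / 937085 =-90.48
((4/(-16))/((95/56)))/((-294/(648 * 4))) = 864/665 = 1.30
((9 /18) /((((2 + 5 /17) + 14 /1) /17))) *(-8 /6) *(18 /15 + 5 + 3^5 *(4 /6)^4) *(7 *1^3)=-1096466 /4155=-263.89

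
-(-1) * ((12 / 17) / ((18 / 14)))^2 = 0.30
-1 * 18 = -18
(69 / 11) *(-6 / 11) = -414 / 121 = -3.42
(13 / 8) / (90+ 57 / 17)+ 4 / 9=0.46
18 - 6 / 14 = 123 / 7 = 17.57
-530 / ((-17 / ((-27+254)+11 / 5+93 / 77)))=9402942 / 1309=7183.30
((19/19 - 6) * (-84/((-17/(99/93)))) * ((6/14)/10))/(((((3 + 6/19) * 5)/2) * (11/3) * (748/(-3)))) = 513/3449215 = 0.00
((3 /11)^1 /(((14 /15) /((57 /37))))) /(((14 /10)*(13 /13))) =12825 /39886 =0.32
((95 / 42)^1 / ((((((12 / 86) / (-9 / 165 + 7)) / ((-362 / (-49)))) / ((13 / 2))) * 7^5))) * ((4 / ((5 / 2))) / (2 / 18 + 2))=0.24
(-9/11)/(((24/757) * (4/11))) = -2271/32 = -70.97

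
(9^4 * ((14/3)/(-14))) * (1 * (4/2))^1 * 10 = -43740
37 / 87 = 0.43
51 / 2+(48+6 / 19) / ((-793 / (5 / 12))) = 383826 / 15067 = 25.47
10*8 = 80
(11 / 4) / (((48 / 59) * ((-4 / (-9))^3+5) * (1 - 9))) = -157707 / 1899008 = -0.08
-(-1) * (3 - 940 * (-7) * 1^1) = 6583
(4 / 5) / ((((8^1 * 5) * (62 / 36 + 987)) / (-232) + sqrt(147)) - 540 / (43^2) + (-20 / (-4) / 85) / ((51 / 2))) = -53144012426074376904 / 11286342037093992283505 - 2178555082917342192 * sqrt(3) / 11286342037093992283505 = -0.01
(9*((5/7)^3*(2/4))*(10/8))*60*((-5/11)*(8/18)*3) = -281250/3773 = -74.54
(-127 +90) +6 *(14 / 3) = -9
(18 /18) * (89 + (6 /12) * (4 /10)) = 446 /5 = 89.20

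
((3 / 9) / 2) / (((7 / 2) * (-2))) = -0.02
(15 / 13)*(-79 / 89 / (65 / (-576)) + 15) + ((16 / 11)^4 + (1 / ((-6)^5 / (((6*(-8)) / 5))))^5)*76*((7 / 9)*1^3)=50270501920562223285757373 / 172764721496842128225000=290.98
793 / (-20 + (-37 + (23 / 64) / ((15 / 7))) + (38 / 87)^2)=-1920709440 / 137190277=-14.00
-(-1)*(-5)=-5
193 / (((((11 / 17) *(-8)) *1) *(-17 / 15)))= 2895 / 88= 32.90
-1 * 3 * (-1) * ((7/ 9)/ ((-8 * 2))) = -7/ 48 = -0.15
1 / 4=0.25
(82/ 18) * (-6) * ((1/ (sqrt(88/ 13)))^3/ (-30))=533 * sqrt(286)/ 174240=0.05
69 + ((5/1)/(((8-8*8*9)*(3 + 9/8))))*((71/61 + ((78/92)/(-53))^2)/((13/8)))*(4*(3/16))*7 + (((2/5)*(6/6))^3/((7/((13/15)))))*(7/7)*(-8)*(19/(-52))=1667267499358191779/24157997955341250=69.02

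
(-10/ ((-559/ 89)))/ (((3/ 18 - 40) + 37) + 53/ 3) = 60/ 559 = 0.11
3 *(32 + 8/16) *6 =585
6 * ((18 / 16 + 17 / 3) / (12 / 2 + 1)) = 163 / 28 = 5.82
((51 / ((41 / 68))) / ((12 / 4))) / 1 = 1156 / 41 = 28.20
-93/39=-31/13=-2.38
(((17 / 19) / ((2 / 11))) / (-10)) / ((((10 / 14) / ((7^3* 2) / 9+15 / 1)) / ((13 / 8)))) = -13970957 / 136800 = -102.13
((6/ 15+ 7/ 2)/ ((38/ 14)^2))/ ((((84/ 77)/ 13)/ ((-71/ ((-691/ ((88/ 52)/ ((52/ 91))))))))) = 38307269/ 19956080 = 1.92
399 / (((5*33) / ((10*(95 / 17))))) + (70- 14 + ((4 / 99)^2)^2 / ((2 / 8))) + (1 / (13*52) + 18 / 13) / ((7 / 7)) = 212525862156209 / 1103916934692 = 192.52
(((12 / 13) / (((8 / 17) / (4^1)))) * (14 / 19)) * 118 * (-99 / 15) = -5560632 / 1235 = -4502.54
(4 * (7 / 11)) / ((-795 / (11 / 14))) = -2 / 795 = -0.00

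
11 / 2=5.50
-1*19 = -19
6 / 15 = 2 / 5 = 0.40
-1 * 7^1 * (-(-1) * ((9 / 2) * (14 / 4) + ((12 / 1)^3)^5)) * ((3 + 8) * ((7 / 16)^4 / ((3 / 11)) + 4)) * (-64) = 313902572300412446074.41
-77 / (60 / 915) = -4697 / 4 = -1174.25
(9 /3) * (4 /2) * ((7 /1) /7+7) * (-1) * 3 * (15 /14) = -1080 /7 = -154.29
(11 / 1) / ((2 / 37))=407 / 2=203.50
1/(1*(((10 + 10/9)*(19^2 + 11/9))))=81/326000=0.00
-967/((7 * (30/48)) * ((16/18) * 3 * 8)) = -2901/280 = -10.36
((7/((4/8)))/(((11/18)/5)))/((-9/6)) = -840/11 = -76.36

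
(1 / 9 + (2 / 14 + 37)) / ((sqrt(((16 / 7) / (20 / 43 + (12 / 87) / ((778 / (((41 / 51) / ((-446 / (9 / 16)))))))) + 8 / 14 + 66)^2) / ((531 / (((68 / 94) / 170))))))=445332260972392805 / 6848074978014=65030.28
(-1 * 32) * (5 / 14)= -80 / 7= -11.43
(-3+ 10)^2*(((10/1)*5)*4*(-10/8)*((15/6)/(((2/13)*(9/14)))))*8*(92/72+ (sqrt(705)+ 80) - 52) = -5874732500/81 - 22295000*sqrt(705)/9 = -138302360.14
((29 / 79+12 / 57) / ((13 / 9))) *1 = 7803 / 19513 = 0.40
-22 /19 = -1.16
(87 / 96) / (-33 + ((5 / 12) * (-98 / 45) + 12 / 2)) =-783 / 24112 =-0.03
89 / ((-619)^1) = -0.14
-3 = -3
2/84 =1/42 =0.02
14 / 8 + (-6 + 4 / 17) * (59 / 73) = -14441 / 4964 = -2.91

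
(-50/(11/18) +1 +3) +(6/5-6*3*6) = -10154/55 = -184.62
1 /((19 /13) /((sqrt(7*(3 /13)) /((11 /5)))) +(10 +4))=95550 /1294019 - 1045*sqrt(273) /1294019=0.06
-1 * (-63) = 63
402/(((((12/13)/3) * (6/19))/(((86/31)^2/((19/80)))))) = 128838320/961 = 134066.93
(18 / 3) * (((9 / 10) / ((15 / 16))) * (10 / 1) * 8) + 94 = 2774 / 5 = 554.80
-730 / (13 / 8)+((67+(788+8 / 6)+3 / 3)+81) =19075 / 39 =489.10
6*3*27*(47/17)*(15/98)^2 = 2569725/81634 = 31.48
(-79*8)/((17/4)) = -2528/17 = -148.71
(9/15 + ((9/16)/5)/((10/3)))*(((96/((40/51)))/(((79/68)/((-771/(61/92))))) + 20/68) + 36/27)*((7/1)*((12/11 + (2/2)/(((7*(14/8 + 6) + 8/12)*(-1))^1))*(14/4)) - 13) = -97977684216036313/95017572320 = -1031153.31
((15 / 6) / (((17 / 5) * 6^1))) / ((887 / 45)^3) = 759375 / 47454759004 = 0.00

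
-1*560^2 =-313600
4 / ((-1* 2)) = -2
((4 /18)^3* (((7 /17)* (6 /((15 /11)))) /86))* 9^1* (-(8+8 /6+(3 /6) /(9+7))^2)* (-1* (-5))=-62231477 /68211072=-0.91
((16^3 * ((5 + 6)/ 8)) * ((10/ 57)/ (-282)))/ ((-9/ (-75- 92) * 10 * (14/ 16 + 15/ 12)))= -3.06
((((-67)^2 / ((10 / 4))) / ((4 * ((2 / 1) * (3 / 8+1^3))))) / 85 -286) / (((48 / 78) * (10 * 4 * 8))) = -2158117 / 1496000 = -1.44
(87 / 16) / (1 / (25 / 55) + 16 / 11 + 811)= 4785 / 716896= 0.01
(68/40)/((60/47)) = 799/600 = 1.33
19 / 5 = 3.80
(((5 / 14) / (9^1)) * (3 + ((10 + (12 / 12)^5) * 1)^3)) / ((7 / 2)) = 6670 / 441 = 15.12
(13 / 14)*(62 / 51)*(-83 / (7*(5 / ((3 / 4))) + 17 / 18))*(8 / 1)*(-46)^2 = -3397348032 / 101983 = -33312.89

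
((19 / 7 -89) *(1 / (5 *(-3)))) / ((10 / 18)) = 1812 / 175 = 10.35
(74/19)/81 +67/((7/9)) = 928535/10773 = 86.19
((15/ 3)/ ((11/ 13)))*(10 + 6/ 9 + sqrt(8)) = 130*sqrt(2)/ 11 + 2080/ 33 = 79.74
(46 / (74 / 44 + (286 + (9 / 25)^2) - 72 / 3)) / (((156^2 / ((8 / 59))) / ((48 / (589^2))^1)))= 5060000 / 37643227056655311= 0.00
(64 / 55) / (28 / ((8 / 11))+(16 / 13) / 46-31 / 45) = 344448 / 11200387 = 0.03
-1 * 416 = -416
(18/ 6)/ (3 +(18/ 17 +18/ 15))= 85/ 149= 0.57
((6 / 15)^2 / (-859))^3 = -64 / 9903746546875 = -0.00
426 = 426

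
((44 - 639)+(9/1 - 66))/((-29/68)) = 1528.83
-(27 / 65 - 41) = 2638 / 65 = 40.58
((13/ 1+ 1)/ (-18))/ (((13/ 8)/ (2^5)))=-1792/ 117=-15.32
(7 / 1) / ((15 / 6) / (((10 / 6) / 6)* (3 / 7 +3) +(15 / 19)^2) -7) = -1.29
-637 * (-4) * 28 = 71344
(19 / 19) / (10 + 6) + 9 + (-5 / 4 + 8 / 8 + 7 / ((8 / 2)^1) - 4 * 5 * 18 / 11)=-3901 / 176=-22.16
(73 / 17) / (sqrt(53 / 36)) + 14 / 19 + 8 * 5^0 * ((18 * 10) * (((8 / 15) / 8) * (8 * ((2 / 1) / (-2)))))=-14578 / 19 + 438 * sqrt(53) / 901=-763.72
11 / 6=1.83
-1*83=-83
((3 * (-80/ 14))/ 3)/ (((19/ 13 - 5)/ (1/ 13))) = 20/ 161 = 0.12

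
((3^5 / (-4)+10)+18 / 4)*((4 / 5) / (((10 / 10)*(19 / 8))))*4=-1184 / 19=-62.32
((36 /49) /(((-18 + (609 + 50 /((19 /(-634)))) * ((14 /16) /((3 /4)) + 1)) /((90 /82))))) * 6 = -1108080 /529831561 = -0.00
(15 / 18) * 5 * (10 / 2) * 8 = 500 / 3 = 166.67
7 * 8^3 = 3584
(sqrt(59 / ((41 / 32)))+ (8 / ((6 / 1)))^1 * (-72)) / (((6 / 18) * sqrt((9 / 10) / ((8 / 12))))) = -230.35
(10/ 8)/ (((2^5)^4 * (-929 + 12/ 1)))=-5/ 3846176768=-0.00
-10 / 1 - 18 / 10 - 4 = -79 / 5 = -15.80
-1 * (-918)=918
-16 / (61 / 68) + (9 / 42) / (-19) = -289591 / 16226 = -17.85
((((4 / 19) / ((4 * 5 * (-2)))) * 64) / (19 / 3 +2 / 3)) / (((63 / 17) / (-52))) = 28288 / 41895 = 0.68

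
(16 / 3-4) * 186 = 248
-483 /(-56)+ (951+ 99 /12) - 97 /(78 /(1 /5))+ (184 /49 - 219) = 752.38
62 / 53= 1.17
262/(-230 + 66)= -131/82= -1.60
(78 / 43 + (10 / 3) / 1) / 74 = 332 / 4773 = 0.07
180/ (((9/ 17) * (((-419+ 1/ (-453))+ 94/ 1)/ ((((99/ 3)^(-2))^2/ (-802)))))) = 12835/ 11668993410591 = 0.00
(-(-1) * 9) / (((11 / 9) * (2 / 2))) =81 / 11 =7.36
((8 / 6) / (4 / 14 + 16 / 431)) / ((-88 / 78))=-39221 / 10714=-3.66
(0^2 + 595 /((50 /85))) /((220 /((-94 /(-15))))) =95081 /3300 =28.81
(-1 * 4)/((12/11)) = -11/3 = -3.67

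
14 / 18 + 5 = 52 / 9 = 5.78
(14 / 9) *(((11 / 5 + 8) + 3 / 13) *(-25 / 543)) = -0.75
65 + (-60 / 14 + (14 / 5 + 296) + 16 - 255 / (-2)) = 35211 / 70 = 503.01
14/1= 14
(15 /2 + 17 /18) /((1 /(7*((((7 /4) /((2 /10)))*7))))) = 32585 /9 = 3620.56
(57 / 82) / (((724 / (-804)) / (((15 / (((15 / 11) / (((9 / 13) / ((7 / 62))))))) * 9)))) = -316453797 / 675311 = -468.60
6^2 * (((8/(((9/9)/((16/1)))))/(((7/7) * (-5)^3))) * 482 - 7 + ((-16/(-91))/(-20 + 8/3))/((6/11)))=-2664872748/147875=-18021.12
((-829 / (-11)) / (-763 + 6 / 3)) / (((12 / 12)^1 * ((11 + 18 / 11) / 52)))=-43108 / 105779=-0.41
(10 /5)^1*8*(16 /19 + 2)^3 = 2519424 /6859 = 367.32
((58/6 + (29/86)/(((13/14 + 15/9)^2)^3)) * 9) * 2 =12549495666597546/72115304766163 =174.02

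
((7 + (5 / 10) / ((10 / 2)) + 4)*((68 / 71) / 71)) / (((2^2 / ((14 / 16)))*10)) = 13209 / 4032800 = 0.00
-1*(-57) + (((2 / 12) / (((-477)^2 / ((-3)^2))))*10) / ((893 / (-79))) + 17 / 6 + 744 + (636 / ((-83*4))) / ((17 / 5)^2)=2611255453241053 / 3249173429226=803.67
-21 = -21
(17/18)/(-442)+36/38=8405/8892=0.95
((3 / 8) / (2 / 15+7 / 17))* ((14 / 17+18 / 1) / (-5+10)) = 360 / 139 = 2.59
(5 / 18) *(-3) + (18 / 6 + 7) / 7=25 / 42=0.60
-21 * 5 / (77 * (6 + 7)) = -15 / 143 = -0.10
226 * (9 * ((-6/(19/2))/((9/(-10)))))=27120/19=1427.37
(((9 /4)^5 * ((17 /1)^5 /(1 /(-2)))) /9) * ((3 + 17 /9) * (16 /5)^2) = -22771666566 /25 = -910866662.64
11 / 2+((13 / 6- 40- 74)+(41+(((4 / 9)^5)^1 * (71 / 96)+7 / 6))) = -22729321 / 354294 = -64.15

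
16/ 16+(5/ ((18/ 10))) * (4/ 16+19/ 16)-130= -18001/ 144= -125.01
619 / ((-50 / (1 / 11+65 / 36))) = -464869 / 19800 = -23.48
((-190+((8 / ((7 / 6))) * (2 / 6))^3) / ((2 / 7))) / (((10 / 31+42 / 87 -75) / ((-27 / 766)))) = -0.30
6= 6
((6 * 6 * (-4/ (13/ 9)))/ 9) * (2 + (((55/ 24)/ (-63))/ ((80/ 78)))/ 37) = -298225/ 13468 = -22.14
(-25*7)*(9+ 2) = -1925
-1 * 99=-99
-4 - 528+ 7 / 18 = -9569 / 18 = -531.61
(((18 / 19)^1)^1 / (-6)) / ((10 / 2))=-3 / 95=-0.03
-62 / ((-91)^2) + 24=198682 / 8281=23.99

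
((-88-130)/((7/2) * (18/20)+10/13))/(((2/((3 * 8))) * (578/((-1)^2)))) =-340080/294491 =-1.15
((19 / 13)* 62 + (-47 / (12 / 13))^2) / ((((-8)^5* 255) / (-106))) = 0.03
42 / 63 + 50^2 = 7502 / 3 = 2500.67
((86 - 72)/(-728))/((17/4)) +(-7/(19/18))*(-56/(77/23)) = 5123455/46189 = 110.92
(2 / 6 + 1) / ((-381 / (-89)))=356 / 1143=0.31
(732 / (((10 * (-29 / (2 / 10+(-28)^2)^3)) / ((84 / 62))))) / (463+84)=-3015045.48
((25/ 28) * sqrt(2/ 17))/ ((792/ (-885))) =-7375 * sqrt(34)/ 125664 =-0.34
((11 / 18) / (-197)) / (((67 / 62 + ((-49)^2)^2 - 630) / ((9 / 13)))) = -341 / 915246771309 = -0.00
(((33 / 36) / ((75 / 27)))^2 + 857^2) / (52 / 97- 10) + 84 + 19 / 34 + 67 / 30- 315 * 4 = -723185683633 / 9180000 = -78778.40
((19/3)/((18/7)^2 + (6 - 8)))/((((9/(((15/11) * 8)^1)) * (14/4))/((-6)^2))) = 21280/1243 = 17.12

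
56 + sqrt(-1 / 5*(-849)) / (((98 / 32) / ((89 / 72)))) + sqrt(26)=sqrt(26) + 178*sqrt(4245) / 2205 + 56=66.36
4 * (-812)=-3248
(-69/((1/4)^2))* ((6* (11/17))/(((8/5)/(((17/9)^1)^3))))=-1462340/81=-18053.58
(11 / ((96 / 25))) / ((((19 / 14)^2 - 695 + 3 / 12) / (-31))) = 83545 / 651888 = 0.13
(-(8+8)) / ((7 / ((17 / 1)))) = -272 / 7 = -38.86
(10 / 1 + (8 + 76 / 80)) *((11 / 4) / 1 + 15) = 26909 / 80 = 336.36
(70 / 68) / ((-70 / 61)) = -61 / 68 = -0.90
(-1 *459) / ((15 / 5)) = -153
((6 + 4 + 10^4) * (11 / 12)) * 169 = 9304295 / 6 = 1550715.83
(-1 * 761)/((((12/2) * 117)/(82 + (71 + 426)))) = -146873/234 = -627.66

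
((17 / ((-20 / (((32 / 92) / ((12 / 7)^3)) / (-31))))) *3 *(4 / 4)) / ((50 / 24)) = 5831 / 2139000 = 0.00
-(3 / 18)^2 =-1 / 36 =-0.03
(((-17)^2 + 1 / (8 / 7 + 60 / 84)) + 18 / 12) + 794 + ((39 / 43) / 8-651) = 1941527 / 4472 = 434.15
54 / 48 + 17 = 145 / 8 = 18.12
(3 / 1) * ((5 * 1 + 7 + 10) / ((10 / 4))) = 132 / 5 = 26.40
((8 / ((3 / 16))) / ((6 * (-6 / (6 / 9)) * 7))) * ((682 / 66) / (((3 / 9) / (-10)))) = 34.99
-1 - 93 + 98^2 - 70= 9440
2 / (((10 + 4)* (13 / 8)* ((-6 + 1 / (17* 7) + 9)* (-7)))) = -68 / 16289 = -0.00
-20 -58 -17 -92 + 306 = 119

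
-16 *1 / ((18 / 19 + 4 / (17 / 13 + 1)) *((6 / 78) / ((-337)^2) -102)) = 0.06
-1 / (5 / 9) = -9 / 5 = -1.80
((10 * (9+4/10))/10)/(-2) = -47/10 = -4.70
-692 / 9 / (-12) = 173 / 27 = 6.41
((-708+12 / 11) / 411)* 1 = -2592 / 1507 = -1.72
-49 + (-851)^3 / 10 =-61629554.10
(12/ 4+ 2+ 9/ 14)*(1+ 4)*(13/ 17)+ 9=7277/ 238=30.58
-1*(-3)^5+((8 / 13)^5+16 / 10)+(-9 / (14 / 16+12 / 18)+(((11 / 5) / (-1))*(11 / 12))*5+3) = 191038759771 / 824270460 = 231.77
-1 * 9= -9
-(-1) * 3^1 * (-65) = -195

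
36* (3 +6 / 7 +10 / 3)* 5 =9060 / 7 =1294.29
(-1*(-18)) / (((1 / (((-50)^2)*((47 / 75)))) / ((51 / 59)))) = 1438200 / 59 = 24376.27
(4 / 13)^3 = 64 / 2197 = 0.03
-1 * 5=-5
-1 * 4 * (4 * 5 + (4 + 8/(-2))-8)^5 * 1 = -995328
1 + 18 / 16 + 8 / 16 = 21 / 8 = 2.62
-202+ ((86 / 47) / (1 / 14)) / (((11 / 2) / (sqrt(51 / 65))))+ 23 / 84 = -16945 / 84+ 2408*sqrt(3315) / 33605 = -197.60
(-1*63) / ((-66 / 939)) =19719 / 22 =896.32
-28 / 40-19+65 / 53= -9791 / 530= -18.47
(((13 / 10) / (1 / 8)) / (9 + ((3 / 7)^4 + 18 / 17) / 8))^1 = 16979872 / 14917095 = 1.14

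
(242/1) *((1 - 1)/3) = 0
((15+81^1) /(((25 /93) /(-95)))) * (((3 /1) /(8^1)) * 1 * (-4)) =254448 /5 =50889.60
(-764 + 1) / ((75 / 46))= -35098 / 75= -467.97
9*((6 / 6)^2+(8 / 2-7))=-18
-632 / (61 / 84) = -53088 / 61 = -870.30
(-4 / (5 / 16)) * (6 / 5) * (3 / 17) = -1152 / 425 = -2.71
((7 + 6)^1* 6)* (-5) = -390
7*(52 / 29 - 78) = -15470 / 29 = -533.45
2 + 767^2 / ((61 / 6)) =57866.49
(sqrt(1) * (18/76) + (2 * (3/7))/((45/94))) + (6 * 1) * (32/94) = 763223/187530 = 4.07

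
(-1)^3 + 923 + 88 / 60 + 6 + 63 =14887 / 15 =992.47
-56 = -56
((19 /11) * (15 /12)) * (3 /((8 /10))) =1425 /176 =8.10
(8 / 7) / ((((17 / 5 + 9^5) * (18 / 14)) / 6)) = 40 / 442893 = 0.00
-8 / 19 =-0.42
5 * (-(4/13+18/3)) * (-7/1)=2870/13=220.77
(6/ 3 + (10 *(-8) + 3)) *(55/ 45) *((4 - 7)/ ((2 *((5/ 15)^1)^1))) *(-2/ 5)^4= 10.56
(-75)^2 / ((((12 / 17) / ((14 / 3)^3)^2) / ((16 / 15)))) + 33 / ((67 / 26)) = 4288071377482 / 48843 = 87792956.56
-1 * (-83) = 83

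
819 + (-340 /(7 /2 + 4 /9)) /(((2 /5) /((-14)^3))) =42041349 /71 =592131.68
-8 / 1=-8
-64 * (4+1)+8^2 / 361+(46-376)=-234586 / 361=-649.82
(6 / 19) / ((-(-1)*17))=6 / 323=0.02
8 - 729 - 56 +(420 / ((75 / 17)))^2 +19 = 207626 / 25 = 8305.04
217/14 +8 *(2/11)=373/22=16.95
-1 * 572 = -572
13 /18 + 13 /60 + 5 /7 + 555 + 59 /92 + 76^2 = 91769437 /14490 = 6333.29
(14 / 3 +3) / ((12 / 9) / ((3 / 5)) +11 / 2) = 138 / 139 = 0.99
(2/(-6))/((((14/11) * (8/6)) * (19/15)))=-165/1064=-0.16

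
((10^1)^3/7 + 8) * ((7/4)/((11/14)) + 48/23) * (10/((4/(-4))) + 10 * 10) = 9430560/161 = 58574.91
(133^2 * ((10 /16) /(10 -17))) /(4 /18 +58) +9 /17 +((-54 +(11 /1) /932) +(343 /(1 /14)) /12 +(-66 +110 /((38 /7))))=259181970389 /946457184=273.84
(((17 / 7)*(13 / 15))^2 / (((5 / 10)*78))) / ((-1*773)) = -0.00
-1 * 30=-30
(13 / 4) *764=2483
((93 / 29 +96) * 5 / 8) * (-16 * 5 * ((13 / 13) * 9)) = -1294650 / 29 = -44643.10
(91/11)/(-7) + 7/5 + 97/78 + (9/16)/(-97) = 4846991/3329040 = 1.46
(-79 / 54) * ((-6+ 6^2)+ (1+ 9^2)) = -4424 / 27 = -163.85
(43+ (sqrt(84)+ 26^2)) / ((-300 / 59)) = -42421 / 300 - 59 * sqrt(21) / 150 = -143.21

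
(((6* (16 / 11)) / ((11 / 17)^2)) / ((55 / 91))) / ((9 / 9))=2524704 / 73205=34.49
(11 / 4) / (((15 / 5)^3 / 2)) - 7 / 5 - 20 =-5723 / 270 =-21.20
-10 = -10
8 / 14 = 4 / 7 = 0.57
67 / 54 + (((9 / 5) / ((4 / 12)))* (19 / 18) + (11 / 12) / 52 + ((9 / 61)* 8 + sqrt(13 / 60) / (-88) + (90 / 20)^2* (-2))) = -55431029 / 1712880 - sqrt(195) / 2640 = -32.37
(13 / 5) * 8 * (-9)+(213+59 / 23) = 3262 / 115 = 28.37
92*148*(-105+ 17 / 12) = -4231172 / 3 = -1410390.67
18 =18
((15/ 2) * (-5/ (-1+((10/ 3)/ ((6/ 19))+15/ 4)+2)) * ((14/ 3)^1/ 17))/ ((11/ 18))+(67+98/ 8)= 32209129/ 412148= 78.15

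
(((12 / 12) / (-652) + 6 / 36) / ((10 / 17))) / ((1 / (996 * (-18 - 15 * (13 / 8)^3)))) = -19219559763 / 834560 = -23029.57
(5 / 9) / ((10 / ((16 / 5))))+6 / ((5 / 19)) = 22.98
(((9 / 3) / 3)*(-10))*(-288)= 2880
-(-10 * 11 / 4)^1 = 55 / 2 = 27.50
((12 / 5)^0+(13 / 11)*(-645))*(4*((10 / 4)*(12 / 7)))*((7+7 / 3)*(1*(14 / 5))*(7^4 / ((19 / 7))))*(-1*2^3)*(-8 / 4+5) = 1513256027136 / 209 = 7240459459.98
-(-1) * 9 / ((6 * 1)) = 3 / 2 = 1.50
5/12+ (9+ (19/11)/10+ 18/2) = 12269/660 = 18.59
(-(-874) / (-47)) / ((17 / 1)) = -874 / 799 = -1.09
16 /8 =2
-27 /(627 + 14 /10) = -135 /3142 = -0.04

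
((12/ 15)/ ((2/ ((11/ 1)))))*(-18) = -396/ 5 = -79.20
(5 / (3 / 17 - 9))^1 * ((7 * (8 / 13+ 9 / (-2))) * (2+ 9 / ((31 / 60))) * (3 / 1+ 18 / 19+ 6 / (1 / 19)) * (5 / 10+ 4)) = 24321924837 / 153140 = 158821.50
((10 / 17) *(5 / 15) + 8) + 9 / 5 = 2549 / 255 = 10.00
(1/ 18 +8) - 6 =2.06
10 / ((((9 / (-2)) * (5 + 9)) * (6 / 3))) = -5 / 63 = -0.08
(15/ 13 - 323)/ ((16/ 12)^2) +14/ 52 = -2350/ 13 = -180.77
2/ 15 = 0.13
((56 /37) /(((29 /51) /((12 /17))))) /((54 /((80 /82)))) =4480 /131979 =0.03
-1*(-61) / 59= 61 / 59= 1.03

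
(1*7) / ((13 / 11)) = 77 / 13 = 5.92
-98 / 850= -49 / 425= -0.12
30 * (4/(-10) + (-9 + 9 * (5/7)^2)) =-7068/49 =-144.24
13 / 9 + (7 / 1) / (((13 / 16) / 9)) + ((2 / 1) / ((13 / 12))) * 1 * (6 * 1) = 10537 / 117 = 90.06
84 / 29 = 2.90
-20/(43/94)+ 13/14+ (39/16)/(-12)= -828265/19264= -43.00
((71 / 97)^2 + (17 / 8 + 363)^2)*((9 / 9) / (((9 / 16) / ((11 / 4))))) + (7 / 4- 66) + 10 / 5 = 882997617847 / 1354896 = 651708.78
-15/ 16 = -0.94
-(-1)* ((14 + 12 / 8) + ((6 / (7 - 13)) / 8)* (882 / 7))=-1 / 4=-0.25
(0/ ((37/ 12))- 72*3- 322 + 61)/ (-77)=477/ 77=6.19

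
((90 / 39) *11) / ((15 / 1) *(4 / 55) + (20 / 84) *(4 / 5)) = 38115 / 1924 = 19.81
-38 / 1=-38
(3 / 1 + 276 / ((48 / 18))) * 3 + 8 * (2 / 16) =641 / 2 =320.50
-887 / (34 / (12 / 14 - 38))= 115310 / 119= 968.99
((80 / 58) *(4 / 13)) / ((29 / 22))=3520 / 10933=0.32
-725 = -725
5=5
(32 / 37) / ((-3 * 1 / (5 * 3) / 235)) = -37600 / 37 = -1016.22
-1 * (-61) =61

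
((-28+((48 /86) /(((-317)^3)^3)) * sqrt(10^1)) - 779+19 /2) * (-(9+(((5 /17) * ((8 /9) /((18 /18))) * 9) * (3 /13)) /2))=49176 * sqrt(10) /307180815644544565504833091+3268155 /442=7394.02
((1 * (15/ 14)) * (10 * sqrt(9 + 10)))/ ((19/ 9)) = 22.12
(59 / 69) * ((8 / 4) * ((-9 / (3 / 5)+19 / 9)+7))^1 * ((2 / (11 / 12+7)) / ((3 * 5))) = -50032 / 294975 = -0.17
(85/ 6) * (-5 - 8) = -1105/ 6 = -184.17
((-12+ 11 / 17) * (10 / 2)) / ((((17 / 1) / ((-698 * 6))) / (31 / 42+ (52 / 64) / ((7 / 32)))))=7409270 / 119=62262.77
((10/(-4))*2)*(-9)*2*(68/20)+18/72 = 1225/4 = 306.25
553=553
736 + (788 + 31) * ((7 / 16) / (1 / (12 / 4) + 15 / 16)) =62095 / 61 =1017.95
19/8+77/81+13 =16.33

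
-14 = -14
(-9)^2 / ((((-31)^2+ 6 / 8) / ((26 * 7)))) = 58968 / 3847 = 15.33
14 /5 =2.80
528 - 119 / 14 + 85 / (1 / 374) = 64619 / 2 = 32309.50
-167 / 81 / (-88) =167 / 7128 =0.02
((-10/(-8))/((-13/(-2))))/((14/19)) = 95/364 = 0.26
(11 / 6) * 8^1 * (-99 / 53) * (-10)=14520 / 53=273.96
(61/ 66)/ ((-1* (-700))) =61/ 46200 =0.00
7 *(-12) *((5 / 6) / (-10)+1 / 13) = 7 / 13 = 0.54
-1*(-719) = 719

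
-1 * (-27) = 27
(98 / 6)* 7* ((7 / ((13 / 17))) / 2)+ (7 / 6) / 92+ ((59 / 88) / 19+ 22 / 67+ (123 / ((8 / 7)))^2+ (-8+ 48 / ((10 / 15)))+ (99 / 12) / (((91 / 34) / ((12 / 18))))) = 68499028891229 / 5627189568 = 12172.87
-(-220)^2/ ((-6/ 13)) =314600/ 3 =104866.67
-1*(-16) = 16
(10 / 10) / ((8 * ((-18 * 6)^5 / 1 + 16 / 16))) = -1 / 117546246136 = -0.00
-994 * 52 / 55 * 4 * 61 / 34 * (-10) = 12611872 / 187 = 67443.17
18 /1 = 18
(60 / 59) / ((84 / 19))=95 / 413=0.23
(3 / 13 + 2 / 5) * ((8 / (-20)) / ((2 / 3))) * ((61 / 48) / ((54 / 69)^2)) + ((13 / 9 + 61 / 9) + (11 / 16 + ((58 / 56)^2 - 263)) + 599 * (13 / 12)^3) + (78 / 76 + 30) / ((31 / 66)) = 3487805248157 / 6078126600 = 573.83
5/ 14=0.36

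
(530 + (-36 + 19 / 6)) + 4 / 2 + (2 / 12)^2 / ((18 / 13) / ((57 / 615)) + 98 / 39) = 77462927 / 155184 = 499.17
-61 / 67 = -0.91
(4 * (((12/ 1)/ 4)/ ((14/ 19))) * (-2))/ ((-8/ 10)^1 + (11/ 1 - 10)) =-1140/ 7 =-162.86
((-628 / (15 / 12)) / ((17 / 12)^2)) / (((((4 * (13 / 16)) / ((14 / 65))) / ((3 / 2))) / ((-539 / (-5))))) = -16377596928 / 6105125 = -2682.60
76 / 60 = 19 / 15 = 1.27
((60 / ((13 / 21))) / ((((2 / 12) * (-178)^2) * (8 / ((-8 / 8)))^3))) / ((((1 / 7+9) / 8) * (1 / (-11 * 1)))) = 0.00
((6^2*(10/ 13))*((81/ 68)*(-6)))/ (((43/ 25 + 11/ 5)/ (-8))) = 4374000/ 10829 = 403.92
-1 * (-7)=7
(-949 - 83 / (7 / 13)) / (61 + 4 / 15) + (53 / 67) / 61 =-473056261 / 26291671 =-17.99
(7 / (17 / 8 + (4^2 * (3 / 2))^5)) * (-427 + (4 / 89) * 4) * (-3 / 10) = 0.00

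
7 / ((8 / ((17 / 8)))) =119 / 64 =1.86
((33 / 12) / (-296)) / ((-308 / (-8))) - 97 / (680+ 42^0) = -402649 / 2822064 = -0.14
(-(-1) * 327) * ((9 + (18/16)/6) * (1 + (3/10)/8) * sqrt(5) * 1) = 3989727 * sqrt(5)/1280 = 6969.77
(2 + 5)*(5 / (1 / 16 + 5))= 560 / 81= 6.91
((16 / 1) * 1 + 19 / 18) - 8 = 163 / 18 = 9.06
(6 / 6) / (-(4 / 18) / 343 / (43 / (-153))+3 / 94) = 1386406 / 47443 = 29.22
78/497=0.16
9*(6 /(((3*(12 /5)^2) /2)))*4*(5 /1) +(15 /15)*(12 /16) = 503 /4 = 125.75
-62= -62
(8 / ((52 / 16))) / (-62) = -16 / 403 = -0.04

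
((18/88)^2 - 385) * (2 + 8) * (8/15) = -2053.11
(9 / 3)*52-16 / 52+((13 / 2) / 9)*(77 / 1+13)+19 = 3116 / 13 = 239.69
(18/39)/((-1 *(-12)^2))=-1/312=-0.00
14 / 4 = 7 / 2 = 3.50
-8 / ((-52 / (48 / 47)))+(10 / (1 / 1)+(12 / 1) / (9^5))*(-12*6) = -961914640 / 1336257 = -719.86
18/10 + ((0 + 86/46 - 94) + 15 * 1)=-8663/115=-75.33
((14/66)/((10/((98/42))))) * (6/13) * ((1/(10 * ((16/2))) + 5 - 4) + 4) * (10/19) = 19649/326040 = 0.06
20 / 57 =0.35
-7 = -7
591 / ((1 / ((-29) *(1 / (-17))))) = 17139 / 17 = 1008.18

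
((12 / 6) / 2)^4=1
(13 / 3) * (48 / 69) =208 / 69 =3.01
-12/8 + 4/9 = -19/18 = -1.06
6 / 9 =2 / 3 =0.67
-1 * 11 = -11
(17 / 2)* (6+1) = 119 / 2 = 59.50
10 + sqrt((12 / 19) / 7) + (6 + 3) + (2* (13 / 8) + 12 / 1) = 2* sqrt(399) / 133 + 137 / 4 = 34.55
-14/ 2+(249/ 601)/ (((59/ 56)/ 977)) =13375075/ 35459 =377.20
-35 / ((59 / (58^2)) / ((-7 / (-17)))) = -824180 / 1003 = -821.71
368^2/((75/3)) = 5416.96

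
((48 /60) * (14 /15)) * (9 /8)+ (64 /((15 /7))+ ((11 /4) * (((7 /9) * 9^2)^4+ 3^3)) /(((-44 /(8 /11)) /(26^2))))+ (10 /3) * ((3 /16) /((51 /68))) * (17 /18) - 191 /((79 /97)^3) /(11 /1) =-7088015866850531143 /14643258300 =-484046359.19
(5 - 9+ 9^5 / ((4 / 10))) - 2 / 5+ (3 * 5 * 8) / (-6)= 1475981 / 10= 147598.10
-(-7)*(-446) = -3122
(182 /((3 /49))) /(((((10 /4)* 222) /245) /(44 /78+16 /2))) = 11227076 /999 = 11238.31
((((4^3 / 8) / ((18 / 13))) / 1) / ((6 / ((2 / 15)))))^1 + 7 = 2887 / 405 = 7.13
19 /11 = 1.73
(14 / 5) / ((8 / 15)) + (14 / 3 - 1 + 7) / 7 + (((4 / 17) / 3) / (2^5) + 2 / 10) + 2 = 42727 / 4760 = 8.98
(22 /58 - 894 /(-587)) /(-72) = -32383 /1225656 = -0.03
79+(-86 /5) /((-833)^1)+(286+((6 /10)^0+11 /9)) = 13766099 /37485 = 367.24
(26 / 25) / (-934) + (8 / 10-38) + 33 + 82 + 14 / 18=78.58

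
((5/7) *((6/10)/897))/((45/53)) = 53/94185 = 0.00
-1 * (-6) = 6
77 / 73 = 1.05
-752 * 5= -3760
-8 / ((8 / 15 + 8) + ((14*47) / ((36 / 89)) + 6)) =-720 / 147713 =-0.00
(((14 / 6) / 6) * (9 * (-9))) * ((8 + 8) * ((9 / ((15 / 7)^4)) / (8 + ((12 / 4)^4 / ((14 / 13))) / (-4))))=7529536 / 378125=19.91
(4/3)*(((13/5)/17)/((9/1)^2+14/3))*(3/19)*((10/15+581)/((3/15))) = 90740/83011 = 1.09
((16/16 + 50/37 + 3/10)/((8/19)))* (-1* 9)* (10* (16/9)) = -37278/37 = -1007.51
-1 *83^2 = -6889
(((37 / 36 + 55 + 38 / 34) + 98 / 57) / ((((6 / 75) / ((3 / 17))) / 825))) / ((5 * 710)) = 188231725 / 6237776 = 30.18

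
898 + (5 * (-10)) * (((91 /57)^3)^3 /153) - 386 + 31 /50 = 23837706670578190012451 /48588683958688036050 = 490.60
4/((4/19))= 19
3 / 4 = 0.75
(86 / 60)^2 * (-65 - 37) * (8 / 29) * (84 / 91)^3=-72421632 / 1592825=-45.47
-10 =-10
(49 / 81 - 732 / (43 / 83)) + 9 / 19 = -93432104 / 66177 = -1411.85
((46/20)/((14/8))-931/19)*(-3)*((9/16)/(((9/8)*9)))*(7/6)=1669/180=9.27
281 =281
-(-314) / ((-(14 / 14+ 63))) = -4.91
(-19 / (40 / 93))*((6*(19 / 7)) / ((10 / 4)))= -100719 / 350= -287.77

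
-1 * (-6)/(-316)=-0.02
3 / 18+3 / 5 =23 / 30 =0.77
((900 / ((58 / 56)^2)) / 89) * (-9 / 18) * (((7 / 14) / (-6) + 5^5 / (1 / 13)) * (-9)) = 128992235400 / 74849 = 1723366.18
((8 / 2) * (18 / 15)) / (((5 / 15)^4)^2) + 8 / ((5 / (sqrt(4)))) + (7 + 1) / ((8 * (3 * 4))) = 377953 / 12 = 31496.08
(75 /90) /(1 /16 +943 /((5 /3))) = 200 /135807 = 0.00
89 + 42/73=6539/73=89.58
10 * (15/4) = 75/2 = 37.50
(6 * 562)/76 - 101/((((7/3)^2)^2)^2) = 4847136684/109531219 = 44.25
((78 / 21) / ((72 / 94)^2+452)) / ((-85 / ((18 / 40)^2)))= -2326077 / 118971916000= -0.00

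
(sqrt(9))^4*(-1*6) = -486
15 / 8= 1.88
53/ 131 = 0.40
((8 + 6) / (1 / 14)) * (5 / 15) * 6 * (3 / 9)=392 / 3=130.67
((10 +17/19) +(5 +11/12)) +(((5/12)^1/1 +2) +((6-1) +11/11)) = 1438/57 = 25.23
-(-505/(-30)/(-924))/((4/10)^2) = 0.11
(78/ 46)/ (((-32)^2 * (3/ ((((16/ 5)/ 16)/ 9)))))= 13/ 1059840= 0.00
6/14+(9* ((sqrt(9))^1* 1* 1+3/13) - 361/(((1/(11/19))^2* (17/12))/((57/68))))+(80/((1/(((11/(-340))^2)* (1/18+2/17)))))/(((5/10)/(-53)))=-877720639/20118735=-43.63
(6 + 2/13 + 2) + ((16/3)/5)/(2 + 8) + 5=12929/975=13.26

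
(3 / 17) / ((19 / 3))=0.03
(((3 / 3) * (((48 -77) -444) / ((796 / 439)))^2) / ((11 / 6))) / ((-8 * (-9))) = 3919752419 / 7603392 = 515.53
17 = 17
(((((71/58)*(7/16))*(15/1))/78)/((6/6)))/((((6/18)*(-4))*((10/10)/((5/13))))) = -37275/1254656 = -0.03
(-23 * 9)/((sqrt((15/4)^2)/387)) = -106812/5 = -21362.40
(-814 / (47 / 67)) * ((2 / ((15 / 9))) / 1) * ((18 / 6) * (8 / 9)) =-872608 / 235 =-3713.23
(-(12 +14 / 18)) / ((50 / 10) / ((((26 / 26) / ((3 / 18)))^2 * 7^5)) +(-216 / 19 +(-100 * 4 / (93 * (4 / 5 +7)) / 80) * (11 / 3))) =177593854620 / 158356850933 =1.12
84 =84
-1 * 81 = -81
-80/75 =-16/15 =-1.07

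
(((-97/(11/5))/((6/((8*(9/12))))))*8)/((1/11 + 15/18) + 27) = -240/19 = -12.63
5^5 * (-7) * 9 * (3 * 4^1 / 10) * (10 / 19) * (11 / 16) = -85485.20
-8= -8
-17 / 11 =-1.55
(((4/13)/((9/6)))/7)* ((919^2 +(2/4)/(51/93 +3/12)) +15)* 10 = 6689046880/27027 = 247494.98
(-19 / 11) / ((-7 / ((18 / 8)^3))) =13851 / 4928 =2.81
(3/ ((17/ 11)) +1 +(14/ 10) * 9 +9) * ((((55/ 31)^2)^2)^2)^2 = 2925144546368760005065917968750/ 12366193069702149485084177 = 236543.66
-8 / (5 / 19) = -30.40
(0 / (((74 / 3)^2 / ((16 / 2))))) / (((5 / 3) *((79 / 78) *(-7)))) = 0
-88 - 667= -755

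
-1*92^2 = -8464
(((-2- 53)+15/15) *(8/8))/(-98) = 27/49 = 0.55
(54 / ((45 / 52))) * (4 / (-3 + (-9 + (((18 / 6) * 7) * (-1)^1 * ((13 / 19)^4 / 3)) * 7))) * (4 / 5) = -650562432 / 74083525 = -8.78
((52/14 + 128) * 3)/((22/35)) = 6915/11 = 628.64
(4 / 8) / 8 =1 / 16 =0.06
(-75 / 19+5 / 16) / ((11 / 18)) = -5.95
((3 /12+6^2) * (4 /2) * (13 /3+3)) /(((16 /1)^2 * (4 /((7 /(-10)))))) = -2233 /6144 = -0.36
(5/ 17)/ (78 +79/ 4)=0.00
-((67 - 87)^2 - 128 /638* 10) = -126960 /319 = -397.99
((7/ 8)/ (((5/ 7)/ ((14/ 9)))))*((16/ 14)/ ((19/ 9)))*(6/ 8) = 147/ 190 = 0.77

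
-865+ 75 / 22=-18955 / 22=-861.59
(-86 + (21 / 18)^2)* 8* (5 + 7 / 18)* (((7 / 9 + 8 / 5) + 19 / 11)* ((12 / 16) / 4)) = -3412363 / 1215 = -2808.53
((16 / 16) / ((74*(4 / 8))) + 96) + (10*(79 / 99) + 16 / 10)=1934189 / 18315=105.61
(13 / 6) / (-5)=-13 / 30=-0.43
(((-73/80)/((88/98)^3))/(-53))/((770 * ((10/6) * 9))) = 0.00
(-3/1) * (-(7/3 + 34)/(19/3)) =327/19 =17.21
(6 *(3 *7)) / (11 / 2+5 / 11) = 2772 / 131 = 21.16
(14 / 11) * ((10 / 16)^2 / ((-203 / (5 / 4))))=-125 / 40832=-0.00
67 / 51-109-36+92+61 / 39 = -50.12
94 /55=1.71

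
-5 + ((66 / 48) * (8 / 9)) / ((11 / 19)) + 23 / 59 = -1327 / 531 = -2.50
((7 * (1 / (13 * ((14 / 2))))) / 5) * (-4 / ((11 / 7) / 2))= -56 / 715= -0.08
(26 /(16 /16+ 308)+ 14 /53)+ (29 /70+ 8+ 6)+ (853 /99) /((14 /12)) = 93096981 /4203430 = 22.15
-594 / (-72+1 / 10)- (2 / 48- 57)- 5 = 60.22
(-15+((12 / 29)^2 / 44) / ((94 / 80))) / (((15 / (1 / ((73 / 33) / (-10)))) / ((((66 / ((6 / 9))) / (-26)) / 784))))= -645530985 / 29408720432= -0.02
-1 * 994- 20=-1014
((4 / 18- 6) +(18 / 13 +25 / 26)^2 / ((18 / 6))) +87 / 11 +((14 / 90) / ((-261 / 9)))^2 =50226166889 / 12663693900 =3.97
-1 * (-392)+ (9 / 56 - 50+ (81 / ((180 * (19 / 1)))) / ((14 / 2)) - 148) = 1032953 / 5320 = 194.16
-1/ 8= -0.12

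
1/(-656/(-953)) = 953/656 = 1.45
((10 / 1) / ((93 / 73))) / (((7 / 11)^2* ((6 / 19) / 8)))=6713080 / 13671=491.05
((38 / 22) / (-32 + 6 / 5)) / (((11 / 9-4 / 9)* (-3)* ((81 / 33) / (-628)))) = -29830 / 4851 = -6.15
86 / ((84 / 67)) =2881 / 42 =68.60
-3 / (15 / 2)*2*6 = -24 / 5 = -4.80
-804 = -804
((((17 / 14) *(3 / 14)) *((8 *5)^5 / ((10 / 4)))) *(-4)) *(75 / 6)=-26112000000 / 49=-532897959.18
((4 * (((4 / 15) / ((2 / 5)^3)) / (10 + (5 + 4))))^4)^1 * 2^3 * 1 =50000000 / 10556001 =4.74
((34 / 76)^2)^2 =83521 / 2085136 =0.04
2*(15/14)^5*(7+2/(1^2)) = 6834375/268912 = 25.41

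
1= 1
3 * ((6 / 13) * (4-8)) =-72 / 13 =-5.54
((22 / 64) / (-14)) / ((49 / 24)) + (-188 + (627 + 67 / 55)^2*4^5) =3354518904565999 / 8300600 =404129689.97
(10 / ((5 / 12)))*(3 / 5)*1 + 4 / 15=44 / 3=14.67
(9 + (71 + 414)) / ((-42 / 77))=-905.67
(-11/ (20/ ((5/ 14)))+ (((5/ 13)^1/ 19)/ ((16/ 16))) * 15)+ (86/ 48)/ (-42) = 16073/ 248976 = 0.06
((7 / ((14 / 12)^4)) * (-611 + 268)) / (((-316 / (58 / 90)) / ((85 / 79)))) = 17748 / 6241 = 2.84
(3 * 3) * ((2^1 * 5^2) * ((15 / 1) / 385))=1350 / 77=17.53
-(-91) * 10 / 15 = 182 / 3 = 60.67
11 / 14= 0.79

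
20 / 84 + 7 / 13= 212 / 273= 0.78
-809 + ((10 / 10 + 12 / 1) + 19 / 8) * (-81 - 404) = -66127 / 8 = -8265.88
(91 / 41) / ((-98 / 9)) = -117 / 574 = -0.20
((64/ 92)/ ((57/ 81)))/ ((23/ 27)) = 11664/ 10051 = 1.16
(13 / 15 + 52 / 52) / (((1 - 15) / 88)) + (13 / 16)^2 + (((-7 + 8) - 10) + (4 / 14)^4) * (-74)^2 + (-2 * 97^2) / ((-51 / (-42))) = -10149641402377 / 156737280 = -64755.76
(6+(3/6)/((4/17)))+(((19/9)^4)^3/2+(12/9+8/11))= 97639007446776887/24853799210328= 3928.53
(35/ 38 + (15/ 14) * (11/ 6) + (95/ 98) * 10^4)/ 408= 12036915/ 506464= 23.77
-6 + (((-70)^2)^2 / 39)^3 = 13841287200999999644086 / 59319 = 233336489168731766.28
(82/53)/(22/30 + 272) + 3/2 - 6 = -1948947/433646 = -4.49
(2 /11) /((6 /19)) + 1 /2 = 71 /66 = 1.08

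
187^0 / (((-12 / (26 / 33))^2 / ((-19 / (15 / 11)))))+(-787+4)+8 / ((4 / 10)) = -763.06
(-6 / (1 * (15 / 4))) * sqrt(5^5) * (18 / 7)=-720 * sqrt(5) / 7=-230.00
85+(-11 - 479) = -405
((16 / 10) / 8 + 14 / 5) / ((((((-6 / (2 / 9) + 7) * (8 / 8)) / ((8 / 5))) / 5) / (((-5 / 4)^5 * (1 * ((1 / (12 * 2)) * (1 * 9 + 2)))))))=6875 / 4096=1.68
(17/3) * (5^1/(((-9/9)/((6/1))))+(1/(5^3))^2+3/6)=-5223947/31250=-167.17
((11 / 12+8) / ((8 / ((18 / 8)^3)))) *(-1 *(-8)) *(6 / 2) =78003 / 256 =304.70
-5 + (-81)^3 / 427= -533576 / 427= -1249.59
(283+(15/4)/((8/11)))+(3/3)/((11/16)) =289.61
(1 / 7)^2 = 1 / 49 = 0.02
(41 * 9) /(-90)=-41 /10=-4.10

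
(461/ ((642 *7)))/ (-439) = -461/ 1972866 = -0.00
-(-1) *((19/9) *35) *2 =1330/9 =147.78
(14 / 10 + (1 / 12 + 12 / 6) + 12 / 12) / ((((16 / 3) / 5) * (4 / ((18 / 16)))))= 1.18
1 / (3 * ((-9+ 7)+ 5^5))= 0.00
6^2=36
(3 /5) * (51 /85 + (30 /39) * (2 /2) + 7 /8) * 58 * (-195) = -304587 /20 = -15229.35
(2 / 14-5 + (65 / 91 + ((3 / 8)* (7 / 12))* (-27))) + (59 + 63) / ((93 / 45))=340139 / 6944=48.98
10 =10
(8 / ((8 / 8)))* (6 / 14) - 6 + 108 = 738 / 7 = 105.43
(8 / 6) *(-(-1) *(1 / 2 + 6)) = 26 / 3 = 8.67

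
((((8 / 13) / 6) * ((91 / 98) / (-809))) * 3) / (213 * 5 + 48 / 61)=-122 / 368168619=-0.00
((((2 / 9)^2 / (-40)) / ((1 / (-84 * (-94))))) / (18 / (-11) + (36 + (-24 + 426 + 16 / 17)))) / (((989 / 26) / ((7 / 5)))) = -5598593 / 6823951650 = -0.00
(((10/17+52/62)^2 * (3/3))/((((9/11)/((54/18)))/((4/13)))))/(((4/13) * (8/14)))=10885952/833187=13.07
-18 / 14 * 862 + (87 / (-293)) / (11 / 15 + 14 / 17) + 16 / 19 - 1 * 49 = -17893934652 / 15470693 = -1156.63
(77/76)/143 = 7/988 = 0.01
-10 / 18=-5 / 9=-0.56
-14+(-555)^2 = 308011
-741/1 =-741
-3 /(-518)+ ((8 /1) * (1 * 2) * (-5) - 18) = -50761 /518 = -97.99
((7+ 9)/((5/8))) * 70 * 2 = 3584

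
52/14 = 26/7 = 3.71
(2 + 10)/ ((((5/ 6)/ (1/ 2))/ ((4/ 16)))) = 1.80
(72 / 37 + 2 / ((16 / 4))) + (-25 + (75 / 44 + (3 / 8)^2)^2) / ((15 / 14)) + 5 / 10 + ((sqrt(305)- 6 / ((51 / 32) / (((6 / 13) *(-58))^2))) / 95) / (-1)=83992324135321 / 7507537889280- sqrt(305) / 95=11.00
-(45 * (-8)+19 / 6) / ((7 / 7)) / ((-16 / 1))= -2141 / 96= -22.30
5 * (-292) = -1460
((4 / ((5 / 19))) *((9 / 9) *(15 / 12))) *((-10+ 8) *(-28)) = 1064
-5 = -5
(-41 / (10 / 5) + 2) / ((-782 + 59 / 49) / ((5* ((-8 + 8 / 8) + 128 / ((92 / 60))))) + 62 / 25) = -79726675 / 1888114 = -42.23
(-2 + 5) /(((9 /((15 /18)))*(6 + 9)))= 1 /54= 0.02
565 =565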